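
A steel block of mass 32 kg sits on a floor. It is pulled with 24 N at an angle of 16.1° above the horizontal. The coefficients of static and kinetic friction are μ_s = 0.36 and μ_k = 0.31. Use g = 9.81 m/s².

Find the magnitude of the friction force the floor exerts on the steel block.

The vertical component of P reduces the normal force: N = m g − P sin α = 313.9 − 6.656 = 307.3 N.
The horizontal driving force is P cos α = 23.06 N, so equilibrium needs friction f = 23.06 N.
μ_s N = 0.36 × 307.3 = 110.6 N.
23.06 ≤ 110.6 N → static; friction equals the required 23.1 N.

f ≈ 23.1 N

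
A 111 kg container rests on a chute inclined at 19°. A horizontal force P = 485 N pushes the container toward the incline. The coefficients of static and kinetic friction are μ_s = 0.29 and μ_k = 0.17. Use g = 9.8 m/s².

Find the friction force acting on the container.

f ≈ 104 N (down the incline)

Normal direction: N = m g cos θ + P sin θ = 1186 N.
Along the incline, the net driving force (taking up-slope positive) is P cos θ − m g sin θ = 458.6 − 354.2 = 104.4 N, so equilibrium requires friction f = -104.4 N (down-slope).
Maximum static friction: μ_s N = 0.29 × 1186 = 344.1 N.
|f_req| = 104.4 ≤ 344.1 N → the container is in equilibrium; friction equals the required value.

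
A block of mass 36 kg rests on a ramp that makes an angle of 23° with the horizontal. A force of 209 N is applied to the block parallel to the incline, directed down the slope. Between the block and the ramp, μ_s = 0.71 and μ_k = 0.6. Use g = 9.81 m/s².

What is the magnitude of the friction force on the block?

f ≈ 195 N (up the incline)

The normal reaction is N = m g cos θ = 325.1 N.
For equilibrium along the incline the friction force must supply f = m g sin θ + P = 138 + 209 = 347 N (positive meaning up-slope).
The static-friction ceiling is μ_s N = 0.71 × 325.1 = 230.8 N.
Since |347| > 230.8 N, static friction cannot hold it; the block slides down the incline and kinetic friction applies: f = μ_k N = 0.6 × 325.1 = 195 N.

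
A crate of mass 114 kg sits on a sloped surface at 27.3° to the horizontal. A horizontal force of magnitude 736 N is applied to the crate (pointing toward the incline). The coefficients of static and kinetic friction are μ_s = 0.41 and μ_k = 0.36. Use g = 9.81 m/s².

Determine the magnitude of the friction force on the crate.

Resolve perpendicular to the incline: N = m g cos θ + P sin θ = 114×9.81×cos 27.3° + 736×sin 27.3° = 1331 N.
Parallel to the incline: P cos θ − m g sin θ = 654 − 512.9 = 141.1 N; the friction needed to balance this is 141.1 N acting down the slope.
Maximum static friction: μ_s N = 0.41 × 1331 = 545.9 N.
|f_req| = 141.1 ≤ 545.9 N → the crate is in equilibrium; friction equals the required value.

f ≈ 141 N (down the incline)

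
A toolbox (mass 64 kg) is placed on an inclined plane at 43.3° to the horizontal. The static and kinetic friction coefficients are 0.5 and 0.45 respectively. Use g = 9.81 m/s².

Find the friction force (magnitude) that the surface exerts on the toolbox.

Perpendicular to the surface, N = m g cos θ = 64·9.81·cos 43.3° = 456.9 N.
Along the slope the weight component is m g sin θ = 430.6 N; friction must supply exactly this, acting up-slope.
The static-friction ceiling is μ_s N = 0.5 × 456.9 = 228.5 N.
Since |430.6| > 228.5 N, static friction cannot hold it; the toolbox slides down the incline and kinetic friction applies: f = μ_k N = 0.45 × 456.9 = 206 N.

f ≈ 206 N (up the incline)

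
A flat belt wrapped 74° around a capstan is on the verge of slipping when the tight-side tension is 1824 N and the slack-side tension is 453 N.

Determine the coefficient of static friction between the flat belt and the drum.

T₂/T₁ = e^{μβ} → μ = ln(T₂/T₁)/β.
β = 74° = 1.292 rad.
μ = ln(1824/453)/1.292 = ln(4.026)/1.292 = 1.08.

μ ≈ 1.08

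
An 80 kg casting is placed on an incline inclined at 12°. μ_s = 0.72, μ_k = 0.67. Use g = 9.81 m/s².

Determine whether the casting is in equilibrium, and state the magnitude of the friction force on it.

f ≈ 163 N

N = m g cos θ = 768 N.
Down-slope weight component: m g sin θ = 163 N.
μ_s N = 553 N.
163 ≤ 553 N, so it stays put; friction = 163 N.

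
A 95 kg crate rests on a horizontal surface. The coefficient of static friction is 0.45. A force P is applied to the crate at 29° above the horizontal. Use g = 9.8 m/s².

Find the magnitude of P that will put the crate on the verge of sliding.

P ≈ 383 N

N = m g − P sin α (the pull lifts the crate).
At impending slip, P cos α = μ_s N = μ_s (m g − P sin α).
Solving: P (cos α + μ_s sin α) = μ_s m g → P = 0.45×931/(cos 29° + 0.45 sin 29°) = 419/1.093 = 383 N.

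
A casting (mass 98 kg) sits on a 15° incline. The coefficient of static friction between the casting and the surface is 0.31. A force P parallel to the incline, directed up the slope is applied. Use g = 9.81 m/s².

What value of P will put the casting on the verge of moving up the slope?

P ≈ 537 N

At impending motion up the slope, friction acts down-slope at its limit: f = μ_s N.
P is parallel to the surface, so N = m g cos θ = 929 N.
Along the incline: P = m g sin θ + μ_s N = 249 + 0.31×929 = 537 N.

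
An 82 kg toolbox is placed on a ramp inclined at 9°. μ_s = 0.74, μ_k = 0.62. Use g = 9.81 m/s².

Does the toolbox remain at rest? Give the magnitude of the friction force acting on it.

N = m g cos θ = 795 N.
Down-slope weight component: m g sin θ = 126 N.
μ_s N = 588 N.
126 ≤ 588 N, so it stays put; friction = 126 N.

f ≈ 126 N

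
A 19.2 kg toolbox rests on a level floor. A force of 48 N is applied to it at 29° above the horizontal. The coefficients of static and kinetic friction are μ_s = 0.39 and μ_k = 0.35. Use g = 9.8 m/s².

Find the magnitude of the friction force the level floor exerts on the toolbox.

N = m g − P sin α = 188.2 − 48×sin 29° = 164.9 N.
The horizontal driving force is P cos α = 41.98 N, so equilibrium needs friction f = 41.98 N.
μ_s N = 0.39 × 164.9 = 64.31 N.
Since 41.98 N does not exceed the limit, the toolbox stays at rest and f = 42 N.

f ≈ 42 N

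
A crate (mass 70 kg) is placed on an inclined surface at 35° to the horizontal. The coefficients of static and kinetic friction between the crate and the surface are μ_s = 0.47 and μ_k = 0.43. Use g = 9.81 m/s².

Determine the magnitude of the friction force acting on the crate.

f ≈ 242 N (up the incline)

Perpendicular to the surface, N = m g cos θ = 70·9.81·cos 35° = 562.5 N.
Along the slope the weight component is m g sin θ = 393.9 N; friction must supply exactly this, acting up-slope.
Maximum static friction available: μ_s N = 0.47 × 562.5 = 264.4 N.
Since |393.9| > 264.4 N, static friction cannot hold it; the crate slides down the incline and kinetic friction applies: f = μ_k N = 0.43 × 562.5 = 242 N.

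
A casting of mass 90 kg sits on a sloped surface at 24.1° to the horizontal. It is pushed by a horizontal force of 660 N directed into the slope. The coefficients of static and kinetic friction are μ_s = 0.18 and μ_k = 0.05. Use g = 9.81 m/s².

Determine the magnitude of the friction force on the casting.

f ≈ 53.8 N (down the incline)

Resolve perpendicular to the incline: N = m g cos θ + P sin θ = 90×9.81×cos 24.1° + 660×sin 24.1° = 1075 N.
Along the incline, the net driving force (taking up-slope positive) is P cos θ − m g sin θ = 602.5 − 360.5 = 242 N, so equilibrium requires friction f = -242 N (down-slope).
The limit of static friction is μ_s N = 193.6 N.
The required 242 N exceeds the static limit, so the casting slides up-slope and f = μ_k N = 0.05×1075 = 53.8 N.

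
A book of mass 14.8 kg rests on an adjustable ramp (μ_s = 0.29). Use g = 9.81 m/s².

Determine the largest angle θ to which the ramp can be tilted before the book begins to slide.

At the slip threshold, m g sin θ = μ_s · m g cos θ, so tan θ = μ_s.
θ_max = arctan(0.29) = 16.2°.

θ_max ≈ 16.2°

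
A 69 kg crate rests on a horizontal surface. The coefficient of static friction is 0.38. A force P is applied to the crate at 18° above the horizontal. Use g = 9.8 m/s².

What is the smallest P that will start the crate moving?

P ≈ 240 N

N = m g − P sin α (the pull lifts the crate).
At impending slip, P cos α = μ_s N = μ_s (m g − P sin α).
Solving: P (cos α + μ_s sin α) = μ_s m g → P = 0.38×676/(cos 18° + 0.38 sin 18°) = 257/1.068 = 240 N.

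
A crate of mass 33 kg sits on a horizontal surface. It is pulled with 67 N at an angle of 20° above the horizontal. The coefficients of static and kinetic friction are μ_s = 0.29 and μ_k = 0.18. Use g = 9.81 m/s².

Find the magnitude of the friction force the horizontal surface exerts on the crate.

Vertical equilibrium gives N = m g − P sin α = 300.8 N.
For equilibrium, f = P cos α = 67×cos 20° = 62.96 N.
The static-friction limit is μ_s N = 87.24 N.
Since 62.96 N does not exceed the limit, the crate stays at rest and f = 63 N.

f ≈ 63 N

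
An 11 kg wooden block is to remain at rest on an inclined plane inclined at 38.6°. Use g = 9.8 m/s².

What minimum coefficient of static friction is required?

At the slip threshold m g sin θ = μ_s m g cos θ, so μ_s,min = tan θ.
μ_s,min = tan 38.6° = 0.798.

μ_s,min ≈ 0.798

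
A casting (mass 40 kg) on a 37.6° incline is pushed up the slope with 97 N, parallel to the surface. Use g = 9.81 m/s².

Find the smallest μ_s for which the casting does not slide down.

μ_s,min ≈ 0.458

N = m g cos θ = 310.9 N.
Friction must make up the shortfall along the incline: f = m g sin θ − P = 239.4 − 97 = 142.4 N.
At the threshold f = μ_s N, so μ_s,min = 142.4/310.9 = 0.458.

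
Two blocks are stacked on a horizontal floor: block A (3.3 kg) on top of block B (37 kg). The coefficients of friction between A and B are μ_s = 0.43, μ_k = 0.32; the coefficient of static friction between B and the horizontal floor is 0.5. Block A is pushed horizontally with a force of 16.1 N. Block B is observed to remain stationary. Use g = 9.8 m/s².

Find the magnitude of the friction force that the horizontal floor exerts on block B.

f ≈ 10.3 N

Normal force at the A–B interface: N₁ = m_A g = 32.34 N.
Maximum static friction on A from B: μ_s N₁ = 0.43×32.34 = 13.91 N.
Since P = 16.1 N > 13.91 N, A slides on B; the A–B friction is kinetic: f₁ = μ_k N₁ = 0.32×32.34 = 10.3 N.
By Newton's third law B feels 10.3 N forward from A. With B stationary, the floor's static friction on B balances it: f₂ = 10.3 N (well within μ_s(m_A+m_B)g = 197.5 N).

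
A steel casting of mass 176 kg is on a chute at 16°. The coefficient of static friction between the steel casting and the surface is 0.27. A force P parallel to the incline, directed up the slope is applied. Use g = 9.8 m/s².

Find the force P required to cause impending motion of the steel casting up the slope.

At impending motion up the slope, friction acts down-slope at its limit: f = μ_s N.
P is parallel to the surface, so N = m g cos θ = 1660 N.
Along the incline: P = m g sin θ + μ_s N = 475 + 0.27×1660 = 923 N.

P ≈ 923 N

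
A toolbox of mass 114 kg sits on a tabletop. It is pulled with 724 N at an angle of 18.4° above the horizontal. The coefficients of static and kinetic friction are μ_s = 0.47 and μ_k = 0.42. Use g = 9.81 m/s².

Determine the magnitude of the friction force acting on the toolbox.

f ≈ 374 N

Vertical equilibrium gives N = m g − P sin α = 889.8 N.
Horizontally, friction must balance P cos α = 687 N.
μ_s N = 0.47 × 889.8 = 418.2 N.
The required friction exceeds μ_s N, so the toolbox moves and f = μ_k N = 374 N.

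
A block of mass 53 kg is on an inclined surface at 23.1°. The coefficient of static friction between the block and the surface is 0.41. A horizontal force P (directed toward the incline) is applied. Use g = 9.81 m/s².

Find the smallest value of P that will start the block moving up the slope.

At impending motion up the slope, friction acts down-slope at its limit: f = μ_s N.
Perpendicular to the incline: N = m g cos θ + P sin θ.
Along the incline: P cos θ = m g sin θ + μ_s N = m g sin θ + μ_s (m g cos θ + P sin θ).
Solving, P (cos θ − μ_s sin θ) = m g (sin θ + μ_s cos θ), so P = 53×9.81×(sin 23.1° + 0.41 cos 23.1°)/(cos 23.1° − 0.41 sin 23.1°) = 520×0.7695/0.759 = 527 N.

P ≈ 527 N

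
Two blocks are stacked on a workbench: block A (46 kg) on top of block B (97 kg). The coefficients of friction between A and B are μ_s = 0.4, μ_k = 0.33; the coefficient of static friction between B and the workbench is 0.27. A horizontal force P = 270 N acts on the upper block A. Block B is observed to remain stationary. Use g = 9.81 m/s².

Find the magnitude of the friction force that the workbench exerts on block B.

Normal force at the A–B interface: N₁ = m_A g = 451.3 N.
Maximum static friction on A from B: μ_s N₁ = 0.4×451.3 = 180.5 N.
P = 270 N exceeds that limit, so A slips over B and the interface friction becomes kinetic: f₁ = μ_k N₁ = 0.33×451.3 = 149 N.
B experiences an equal 149 N forward from A (third law). B is in equilibrium, so the floor supplies f₂ = 149 N of static friction (limit μ_s(m_A+m_B)g = 378.8 N, not exceeded).

f ≈ 149 N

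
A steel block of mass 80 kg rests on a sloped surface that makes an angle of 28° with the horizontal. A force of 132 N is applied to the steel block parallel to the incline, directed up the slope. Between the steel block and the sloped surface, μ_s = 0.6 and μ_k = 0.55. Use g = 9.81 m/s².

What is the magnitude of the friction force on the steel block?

Normal force: N = m g cos θ = 80 × 9.81 × cos 28° = 692.9 N.
The friction needed for equilibrium is m g sin θ − P = 368.4 − 132 = 236.4 N, measured positive up-slope.
The static-friction ceiling is μ_s N = 0.6 × 692.9 = 415.8 N.
Since |236.4| ≤ 415.8 N, the steel block remains in static equilibrium and friction takes exactly the required value.

f ≈ 236 N (up the incline)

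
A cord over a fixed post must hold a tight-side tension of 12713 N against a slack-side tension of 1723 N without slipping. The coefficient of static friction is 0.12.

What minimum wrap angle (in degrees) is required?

β_min ≈ 954°

T₂/T₁ = e^{μβ} → β = ln(T₂/T₁)/μ.
β = ln(12713/1723)/0.12 = 1.999/0.12 = 16.65 rad.
In degrees: β = 16.65 × 180/π = 954°.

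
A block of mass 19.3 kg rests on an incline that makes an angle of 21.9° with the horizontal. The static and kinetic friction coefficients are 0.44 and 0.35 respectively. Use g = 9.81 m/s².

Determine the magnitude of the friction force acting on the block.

f ≈ 70.6 N (up the incline)

Perpendicular to the surface, N = m g cos θ = 19.3·9.81·cos 21.9° = 175.7 N.
Along the slope the weight component is m g sin θ = 70.62 N; friction must supply exactly this, acting up-slope.
The static-friction ceiling is μ_s N = 0.44 × 175.7 = 77.29 N.
Since |70.62| ≤ 77.29 N, no slip — friction simply equals what equilibrium demands.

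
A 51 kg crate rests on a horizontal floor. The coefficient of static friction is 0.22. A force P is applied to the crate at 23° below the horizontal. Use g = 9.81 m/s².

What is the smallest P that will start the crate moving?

N = m g + P sin α (the push presses the crate into the horizontal floor).
At impending slip, P cos α = μ_s N = μ_s (m g + P sin α).
Solving: P (cos α − μ_s sin α) = μ_s m g → P = 0.22×500/(cos 23° − 0.22 sin 23°) = 110/0.8345 = 132 N.

P ≈ 132 N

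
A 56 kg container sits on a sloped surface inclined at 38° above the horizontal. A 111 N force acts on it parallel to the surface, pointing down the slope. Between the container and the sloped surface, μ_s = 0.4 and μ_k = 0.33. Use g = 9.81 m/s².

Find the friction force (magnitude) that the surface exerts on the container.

f ≈ 143 N (up the incline)

The normal reaction is N = m g cos θ = 432.9 N.
The friction needed for equilibrium is m g sin θ + P = 338.2 + 111 = 449.2 N, measured positive up-slope.
Static friction can supply at most μ_s N = 173.2 N.
|449.2| exceeds 173.2 N, so the container slips down-slope; friction is kinetic, f = μ_k N = 0.33×432.9 = 143 N.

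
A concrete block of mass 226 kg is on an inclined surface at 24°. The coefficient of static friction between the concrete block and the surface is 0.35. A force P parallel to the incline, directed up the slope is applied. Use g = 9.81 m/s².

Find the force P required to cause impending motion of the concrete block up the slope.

At impending motion up the slope, friction acts down-slope at its limit: f = μ_s N.
P is parallel to the surface, so N = m g cos θ = 2030 N.
Along the incline: P = m g sin θ + μ_s N = 902 + 0.35×2030 = 1610 N.

P ≈ 1610 N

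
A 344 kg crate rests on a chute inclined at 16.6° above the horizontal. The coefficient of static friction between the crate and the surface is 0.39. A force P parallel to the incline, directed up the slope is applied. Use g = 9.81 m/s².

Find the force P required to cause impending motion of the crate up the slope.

At impending motion up the slope, friction acts down-slope at its limit: f = μ_s N.
P is parallel to the surface, so N = m g cos θ = 3230 N.
Along the incline: P = m g sin θ + μ_s N = 964 + 0.39×3230 = 2230 N.

P ≈ 2230 N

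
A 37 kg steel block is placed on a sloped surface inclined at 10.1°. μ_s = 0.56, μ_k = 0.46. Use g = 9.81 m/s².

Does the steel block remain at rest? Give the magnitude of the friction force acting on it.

N = m g cos θ = 357 N.
Down-slope weight component: m g sin θ = 63.7 N.
μ_s N = 200 N.
63.7 ≤ 200 N, so it stays put; friction = 63.7 N.

f ≈ 63.7 N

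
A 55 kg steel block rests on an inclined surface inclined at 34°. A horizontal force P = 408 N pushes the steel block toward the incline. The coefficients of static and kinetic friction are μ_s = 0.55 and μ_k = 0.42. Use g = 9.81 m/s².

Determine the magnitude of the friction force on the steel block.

The horizontal push has a component P sin θ into the surface, so N = m g cos θ + P sin θ = 447.3 + 228.2 = 675.5 N.
Parallel to the incline: P cos θ − m g sin θ = 338.2 − 301.7 = 36.53 N; the friction needed to balance this is 36.53 N acting down the slope.
Maximum static friction: μ_s N = 0.55 × 675.5 = 371.5 N.
|f_req| = 36.53 ≤ 371.5 N → the steel block is in equilibrium; friction equals the required value.

f ≈ 36.5 N (down the incline)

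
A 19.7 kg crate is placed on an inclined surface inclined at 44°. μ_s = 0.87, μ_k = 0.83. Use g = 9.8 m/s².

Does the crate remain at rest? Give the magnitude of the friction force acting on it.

f ≈ 115 N

N = m g cos θ = 139 N.
Down-slope weight component: m g sin θ = 134 N.
μ_s N = 121 N.
134 > 121 N, so it slides; kinetic friction f = μ_k N = 0.83×139 = 115 N.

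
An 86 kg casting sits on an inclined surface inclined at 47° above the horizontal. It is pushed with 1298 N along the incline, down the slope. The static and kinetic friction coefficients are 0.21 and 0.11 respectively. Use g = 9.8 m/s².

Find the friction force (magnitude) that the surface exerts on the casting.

Perpendicular to the surface, N = m g cos θ = 86·9.8·cos 47° = 574.8 N.
Parallel to the incline, ΣF = 0 gives f = m g sin θ + P = 616.4 + 1298 = 1914 N (up-slope positive).
The static-friction ceiling is μ_s N = 0.21 × 574.8 = 120.7 N.
|1914| exceeds 120.7 N, so the casting slips down-slope; friction is kinetic, f = μ_k N = 0.11×574.8 = 63.2 N.

f ≈ 63.2 N (up the incline)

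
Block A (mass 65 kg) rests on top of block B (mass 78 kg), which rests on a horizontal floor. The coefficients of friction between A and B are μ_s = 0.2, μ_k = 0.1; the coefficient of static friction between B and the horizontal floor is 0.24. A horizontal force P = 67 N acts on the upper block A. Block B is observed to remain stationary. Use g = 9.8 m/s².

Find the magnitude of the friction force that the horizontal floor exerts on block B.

Between the blocks, N₁ = m_A g = 637 N.
Maximum static friction on A from B: μ_s N₁ = 0.2×637 = 127.4 N.
Since P = 67 N ≤ 127.4 N, A does not slip on B; friction on A equals P = 67 N.
B experiences an equal 67 N forward from A (third law). B is in equilibrium, so the floor supplies f₂ = 67 N of static friction (limit μ_s(m_A+m_B)g = 336.3 N, not exceeded).

f ≈ 67 N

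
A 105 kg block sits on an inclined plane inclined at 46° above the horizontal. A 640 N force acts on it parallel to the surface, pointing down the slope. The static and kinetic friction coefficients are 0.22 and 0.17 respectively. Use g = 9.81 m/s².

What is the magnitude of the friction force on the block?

f ≈ 122 N (up the incline)

The normal reaction is N = m g cos θ = 715.5 N.
For equilibrium along the incline the friction force must supply f = m g sin θ + P = 741 + 640 = 1381 N (positive meaning up-slope).
Static friction can supply at most μ_s N = 157.4 N.
Since |1381| > 157.4 N, static friction cannot hold it; the block slides down the incline and kinetic friction applies: f = μ_k N = 0.17 × 715.5 = 122 N.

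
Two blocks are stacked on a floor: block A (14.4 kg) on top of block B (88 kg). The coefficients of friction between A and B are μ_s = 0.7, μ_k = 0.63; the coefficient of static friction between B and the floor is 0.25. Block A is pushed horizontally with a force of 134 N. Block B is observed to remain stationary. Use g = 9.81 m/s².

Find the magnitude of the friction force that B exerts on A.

The normal force B exerts on A is simply A's weight, N₁ = 141.3 N.
So the A–B interface can sustain at most μ_s N₁ = 98.88 N of static friction.
Since P = 134 N > 98.88 N, A slides on B; the A–B friction is kinetic: f₁ = μ_k N₁ = 0.63×141.3 = 89 N.
By Newton's third law B feels 89 N forward from A. With B stationary, the floor's static friction on B balances it: f₂ = 89 N (well within μ_s(m_A+m_B)g = 251.1 N).

f ≈ 89 N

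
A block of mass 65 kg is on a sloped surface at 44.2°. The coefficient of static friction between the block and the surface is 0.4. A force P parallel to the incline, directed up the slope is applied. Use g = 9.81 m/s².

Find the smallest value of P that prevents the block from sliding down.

P_min ≈ 262 N

The block tends to slide down (tan θ > μ_s), so at the point of impending slip friction acts up-slope at its limit: f = μ_s N.
P is parallel to the surface, so N = m g cos θ = 457 N.
Along the incline: P + μ_s N = m g sin θ, so P = 445 − 0.4×457 = 262 N.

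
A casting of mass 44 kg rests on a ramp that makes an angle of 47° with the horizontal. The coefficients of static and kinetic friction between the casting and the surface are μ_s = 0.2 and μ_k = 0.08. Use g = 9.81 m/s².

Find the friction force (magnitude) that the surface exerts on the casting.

f ≈ 23.6 N (up the incline)

Normal force: N = m g cos θ = 44 × 9.81 × cos 47° = 294.4 N.
Along the slope the weight component is m g sin θ = 315.7 N; friction must supply exactly this, acting up-slope.
Maximum static friction available: μ_s N = 0.2 × 294.4 = 58.88 N.
|315.7| exceeds 58.88 N, so the casting slips down-slope; friction is kinetic, f = μ_k N = 0.08×294.4 = 23.6 N.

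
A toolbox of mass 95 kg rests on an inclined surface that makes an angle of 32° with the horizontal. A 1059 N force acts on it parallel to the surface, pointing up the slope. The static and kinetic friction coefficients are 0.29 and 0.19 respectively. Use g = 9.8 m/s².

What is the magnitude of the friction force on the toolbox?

f ≈ 150 N (down the incline)

The normal reaction is N = m g cos θ = 789.5 N.
Parallel to the incline, ΣF = 0 gives f = m g sin θ − P = 493.4 − 1059 = -565.6 N (up-slope positive).
The static-friction ceiling is μ_s N = 0.29 × 789.5 = 229 N.
Since |-565.6| > 229 N, static friction cannot hold it; the toolbox slides up the incline and kinetic friction applies: f = μ_k N = 0.19 × 789.5 = 150 N.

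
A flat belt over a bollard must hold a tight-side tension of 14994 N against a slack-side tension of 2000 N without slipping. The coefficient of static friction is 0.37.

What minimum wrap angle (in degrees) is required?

β_min ≈ 312°

T₂/T₁ = e^{μβ} → β = ln(T₂/T₁)/μ.
β = ln(14994/2000)/0.37 = 2.015/0.37 = 5.445 rad.
In degrees: β = 5.445 × 180/π = 312°.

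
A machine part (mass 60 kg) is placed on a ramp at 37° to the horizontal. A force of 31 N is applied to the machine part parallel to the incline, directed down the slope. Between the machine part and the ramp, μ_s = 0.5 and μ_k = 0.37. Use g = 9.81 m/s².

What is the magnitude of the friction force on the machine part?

f ≈ 174 N (up the incline)

Normal force: N = m g cos θ = 60 × 9.81 × cos 37° = 470.1 N.
Parallel to the incline, ΣF = 0 gives f = m g sin θ + P = 354.2 + 31 = 385.2 N (up-slope positive).
The static-friction ceiling is μ_s N = 0.5 × 470.1 = 235 N.
|385.2| exceeds 235 N, so the machine part slips down-slope; friction is kinetic, f = μ_k N = 0.37×470.1 = 174 N.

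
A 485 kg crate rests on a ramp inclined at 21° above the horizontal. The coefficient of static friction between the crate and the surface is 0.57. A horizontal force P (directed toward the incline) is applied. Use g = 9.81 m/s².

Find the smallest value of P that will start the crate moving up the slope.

P ≈ 5810 N

At impending motion up the slope, friction acts down-slope at its limit: f = μ_s N.
Perpendicular to the incline: N = m g cos θ + P sin θ.
Along the incline: P cos θ = m g sin θ + μ_s N = m g sin θ + μ_s (m g cos θ + P sin θ).
Solving, P (cos θ − μ_s sin θ) = m g (sin θ + μ_s cos θ), so P = 485×9.81×(sin 21° + 0.57 cos 21°)/(cos 21° − 0.57 sin 21°) = 4760×0.8905/0.7293 = 5810 N.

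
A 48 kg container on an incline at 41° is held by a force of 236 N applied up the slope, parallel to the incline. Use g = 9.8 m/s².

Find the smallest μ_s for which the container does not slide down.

μ_s,min ≈ 0.205

N = m g cos θ = 355 N.
Friction must make up the shortfall along the incline: f = m g sin θ − P = 308.6 − 236 = 72.61 N.
At the threshold f = μ_s N, so μ_s,min = 72.61/355 = 0.205.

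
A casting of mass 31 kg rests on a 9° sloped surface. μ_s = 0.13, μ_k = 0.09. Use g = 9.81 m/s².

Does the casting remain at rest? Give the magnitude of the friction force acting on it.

f ≈ 27 N

N = m g cos θ = 300 N.
Down-slope weight component: m g sin θ = 47.6 N.
μ_s N = 39 N.
47.6 > 39 N, so it slides; kinetic friction f = μ_k N = 0.09×300 = 27 N.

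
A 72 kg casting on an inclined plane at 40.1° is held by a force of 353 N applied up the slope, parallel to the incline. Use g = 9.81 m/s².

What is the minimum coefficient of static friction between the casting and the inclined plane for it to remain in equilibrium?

N = m g cos θ = 540.3 N.
Friction must make up the shortfall along the incline: f = m g sin θ − P = 455 − 353 = 102 N.
At the threshold f = μ_s N, so μ_s,min = 102/540.3 = 0.189.

μ_s,min ≈ 0.189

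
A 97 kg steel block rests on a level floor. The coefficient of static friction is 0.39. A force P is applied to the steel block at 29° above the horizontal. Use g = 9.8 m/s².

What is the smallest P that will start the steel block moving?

N = m g − P sin α (the pull lifts the steel block).
At impending slip, P cos α = μ_s N = μ_s (m g − P sin α).
Solving: P (cos α + μ_s sin α) = μ_s m g → P = 0.39×951/(cos 29° + 0.39 sin 29°) = 371/1.064 = 349 N.

P ≈ 349 N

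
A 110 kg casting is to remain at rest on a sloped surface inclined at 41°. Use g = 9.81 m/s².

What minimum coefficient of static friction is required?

At the slip threshold m g sin θ = μ_s m g cos θ, so μ_s,min = tan θ.
μ_s,min = tan 41° = 0.869.

μ_s,min ≈ 0.869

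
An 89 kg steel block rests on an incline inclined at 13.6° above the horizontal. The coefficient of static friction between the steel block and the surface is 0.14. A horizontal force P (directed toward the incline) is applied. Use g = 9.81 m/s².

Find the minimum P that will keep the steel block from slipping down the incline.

The steel block tends to slide down (tan θ > μ_s), so at the point of impending slip friction acts up-slope at its limit: f = μ_s N.
Perpendicular to the incline: N = m g cos θ + P sin θ.
Along the incline: P cos θ + μ_s N = m g sin θ, i.e. P cos θ + μ_s (m g cos θ + P sin θ) = m g sin θ.
Solving, P (cos θ + μ_s sin θ) = m g (sin θ − μ_s cos θ), so P = 873×0.09907/1.005 = 86.1 N.

P_min ≈ 86.1 N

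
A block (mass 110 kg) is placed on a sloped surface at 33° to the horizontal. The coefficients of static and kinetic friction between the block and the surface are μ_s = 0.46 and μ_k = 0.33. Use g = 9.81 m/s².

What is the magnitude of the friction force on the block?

Perpendicular to the surface, N = m g cos θ = 110·9.81·cos 33° = 905 N.
Along the slope the weight component is m g sin θ = 587.7 N; friction must supply exactly this, acting up-slope.
The static-friction ceiling is μ_s N = 0.46 × 905 = 416.3 N.
Since |587.7| > 416.3 N, static friction cannot hold it; the block slides down the incline and kinetic friction applies: f = μ_k N = 0.33 × 905 = 299 N.

f ≈ 299 N (up the incline)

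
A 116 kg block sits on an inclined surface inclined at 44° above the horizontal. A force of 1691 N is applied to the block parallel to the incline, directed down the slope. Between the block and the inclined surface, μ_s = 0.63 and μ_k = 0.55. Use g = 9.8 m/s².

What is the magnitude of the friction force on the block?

Normal force: N = m g cos θ = 116 × 9.8 × cos 44° = 817.7 N.
For equilibrium along the incline the friction force must supply f = m g sin θ + P = 789.7 + 1691 = 2481 N (positive meaning up-slope).
The static-friction ceiling is μ_s N = 0.63 × 817.7 = 515.2 N.
Since |2481| > 515.2 N, static friction cannot hold it; the block slides down the incline and kinetic friction applies: f = μ_k N = 0.55 × 817.7 = 450 N.

f ≈ 450 N (up the incline)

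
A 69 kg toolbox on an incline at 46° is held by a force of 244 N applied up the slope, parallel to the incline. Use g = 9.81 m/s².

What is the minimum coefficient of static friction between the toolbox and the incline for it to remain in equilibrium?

N = m g cos θ = 470.2 N.
Friction must make up the shortfall along the incline: f = m g sin θ − P = 486.9 − 244 = 242.9 N.
At the threshold f = μ_s N, so μ_s,min = 242.9/470.2 = 0.517.

μ_s,min ≈ 0.517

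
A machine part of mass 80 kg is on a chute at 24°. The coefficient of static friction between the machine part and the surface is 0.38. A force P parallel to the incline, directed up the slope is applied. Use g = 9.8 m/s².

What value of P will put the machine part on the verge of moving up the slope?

P ≈ 591 N

At impending motion up the slope, friction acts down-slope at its limit: f = μ_s N.
P is parallel to the surface, so N = m g cos θ = 716 N.
Along the incline: P = m g sin θ + μ_s N = 319 + 0.38×716 = 591 N.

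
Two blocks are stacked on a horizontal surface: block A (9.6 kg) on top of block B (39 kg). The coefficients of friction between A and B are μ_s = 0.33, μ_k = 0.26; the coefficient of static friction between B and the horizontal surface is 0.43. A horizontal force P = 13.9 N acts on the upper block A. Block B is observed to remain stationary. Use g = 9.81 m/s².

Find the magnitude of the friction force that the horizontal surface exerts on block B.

The normal force B exerts on A is simply A's weight, N₁ = 94.18 N.
Maximum static friction on A from B: μ_s N₁ = 0.33×94.18 = 31.08 N.
P = 13.9 N is within that limit, so A and B move together (both at rest); the A–B friction is simply f₁ = P = 13.9 N.
B experiences an equal 13.9 N forward from A (third law). B is in equilibrium, so the floor supplies f₂ = 13.9 N of static friction (limit μ_s(m_A+m_B)g = 205 N, not exceeded).

f ≈ 13.9 N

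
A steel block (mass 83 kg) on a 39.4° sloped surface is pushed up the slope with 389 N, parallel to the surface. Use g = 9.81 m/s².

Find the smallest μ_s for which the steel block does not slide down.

μ_s,min ≈ 0.203

N = m g cos θ = 629.2 N.
Friction must make up the shortfall along the incline: f = m g sin θ − P = 516.8 − 389 = 127.8 N.
At the threshold f = μ_s N, so μ_s,min = 127.8/629.2 = 0.203.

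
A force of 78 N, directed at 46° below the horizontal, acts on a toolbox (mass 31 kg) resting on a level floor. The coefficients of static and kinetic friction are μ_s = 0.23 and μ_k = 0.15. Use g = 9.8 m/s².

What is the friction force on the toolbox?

Vertical equilibrium gives N = m g + P sin α = 359.9 N.
The horizontal driving force is P cos α = 54.18 N, so equilibrium needs friction f = 54.18 N.
μ_s N = 0.23 × 359.9 = 82.78 N.
54.18 ≤ 82.78 N → static; friction equals the required 54.2 N.

f ≈ 54.2 N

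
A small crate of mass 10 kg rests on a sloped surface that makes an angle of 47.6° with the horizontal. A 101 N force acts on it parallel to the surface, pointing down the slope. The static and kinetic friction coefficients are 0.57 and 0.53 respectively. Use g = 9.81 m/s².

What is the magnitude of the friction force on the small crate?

f ≈ 35.1 N (up the incline)

Perpendicular to the surface, N = m g cos θ = 10·9.81·cos 47.6° = 66.15 N.
For equilibrium along the incline the friction force must supply f = m g sin θ + P = 72.44 + 101 = 173.4 N (positive meaning up-slope).
Static friction can supply at most μ_s N = 37.7 N.
Since |173.4| > 37.7 N, static friction cannot hold it; the small crate slides down the incline and kinetic friction applies: f = μ_k N = 0.53 × 66.15 = 35.1 N.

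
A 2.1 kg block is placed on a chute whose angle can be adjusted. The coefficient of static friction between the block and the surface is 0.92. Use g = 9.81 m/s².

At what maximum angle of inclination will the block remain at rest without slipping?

θ_max ≈ 42.6°

At the slip threshold, m g sin θ = μ_s · m g cos θ, so tan θ = μ_s.
θ_max = arctan(0.92) = 42.6°.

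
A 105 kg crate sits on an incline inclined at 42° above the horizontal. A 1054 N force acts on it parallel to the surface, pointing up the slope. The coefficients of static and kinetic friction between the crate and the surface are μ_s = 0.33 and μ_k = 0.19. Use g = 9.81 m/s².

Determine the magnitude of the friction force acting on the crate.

f ≈ 145 N (down the incline)

The normal reaction is N = m g cos θ = 765.5 N.
The friction needed for equilibrium is m g sin θ − P = 689.2 − 1054 = -364.8 N, measured positive up-slope.
Static friction can supply at most μ_s N = 252.6 N.
Since |-364.8| > 252.6 N, static friction cannot hold it; the crate slides up the incline and kinetic friction applies: f = μ_k N = 0.19 × 765.5 = 145 N.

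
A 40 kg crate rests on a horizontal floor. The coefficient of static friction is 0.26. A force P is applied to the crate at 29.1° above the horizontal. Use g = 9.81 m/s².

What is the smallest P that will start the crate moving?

P ≈ 102 N

N = m g − P sin α (the pull lifts the crate).
At impending slip, P cos α = μ_s N = μ_s (m g − P sin α).
Solving: P (cos α + μ_s sin α) = μ_s m g → P = 0.26×392/(cos 29.1° + 0.26 sin 29.1°) = 102/1 = 102 N.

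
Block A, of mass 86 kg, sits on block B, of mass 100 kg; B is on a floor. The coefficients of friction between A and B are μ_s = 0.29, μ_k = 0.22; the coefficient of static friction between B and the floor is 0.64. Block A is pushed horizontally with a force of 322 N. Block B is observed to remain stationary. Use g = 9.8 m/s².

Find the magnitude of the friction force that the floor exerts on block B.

f ≈ 185 N

The normal force B exerts on A is simply A's weight, N₁ = 842.8 N.
So the A–B interface can sustain at most μ_s N₁ = 244.4 N of static friction.
P = 322 N exceeds that limit, so A slips over B and the interface friction becomes kinetic: f₁ = μ_k N₁ = 0.22×842.8 = 185 N.
B experiences an equal 185 N forward from A (third law). B is in equilibrium, so the floor supplies f₂ = 185 N of static friction (limit μ_s(m_A+m_B)g = 1167 N, not exceeded).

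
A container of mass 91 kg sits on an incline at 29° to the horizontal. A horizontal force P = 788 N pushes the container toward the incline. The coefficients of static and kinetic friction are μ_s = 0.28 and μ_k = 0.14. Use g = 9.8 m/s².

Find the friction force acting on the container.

Normal direction: N = m g cos θ + P sin θ = 1162 N.
Along the incline, the net driving force (taking up-slope positive) is P cos θ − m g sin θ = 689.2 − 432.4 = 256.8 N, so equilibrium requires friction f = -256.8 N (down-slope).
The limit of static friction is μ_s N = 325.4 N.
Since 256.8 N is within the 325.4 N limit, the container stays put and friction is exactly 257 N.

f ≈ 257 N (down the incline)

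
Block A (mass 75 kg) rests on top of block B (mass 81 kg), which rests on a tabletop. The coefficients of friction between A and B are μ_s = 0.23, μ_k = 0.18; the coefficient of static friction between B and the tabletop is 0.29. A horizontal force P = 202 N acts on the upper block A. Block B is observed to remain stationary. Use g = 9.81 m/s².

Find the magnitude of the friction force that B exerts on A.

f ≈ 132 N

Between the blocks, N₁ = m_A g = 735.8 N.
Maximum static friction on A from B: μ_s N₁ = 0.23×735.8 = 169.2 N.
Since P = 202 N > 169.2 N, A slides on B; the A–B friction is kinetic: f₁ = μ_k N₁ = 0.18×735.8 = 132 N.
B experiences an equal 132 N forward from A (third law). B is in equilibrium, so the floor supplies f₂ = 132 N of static friction (limit μ_s(m_A+m_B)g = 443.8 N, not exceeded).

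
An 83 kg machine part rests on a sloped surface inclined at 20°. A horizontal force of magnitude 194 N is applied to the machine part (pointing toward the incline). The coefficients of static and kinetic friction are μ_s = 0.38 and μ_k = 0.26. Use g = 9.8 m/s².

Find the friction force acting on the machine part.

Normal direction: N = m g cos θ + P sin θ = 830.7 N.
Along the incline, the net driving force (taking up-slope positive) is P cos θ − m g sin θ = 182.3 − 278.2 = -95.9 N, so equilibrium requires friction f = 95.9 N (up-slope).
The limit of static friction is μ_s N = 315.7 N.
Since 95.9 N is within the 315.7 N limit, the machine part stays put and friction is exactly 95.9 N.

f ≈ 95.9 N (up the incline)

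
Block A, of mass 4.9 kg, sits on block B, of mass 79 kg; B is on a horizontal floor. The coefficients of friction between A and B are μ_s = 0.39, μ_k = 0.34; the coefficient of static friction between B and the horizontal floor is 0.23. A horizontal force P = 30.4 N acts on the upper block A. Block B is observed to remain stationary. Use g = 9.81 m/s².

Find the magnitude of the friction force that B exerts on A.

Between the blocks, N₁ = m_A g = 48.07 N.
Maximum static friction on A from B: μ_s N₁ = 0.39×48.07 = 18.75 N.
P = 30.4 N exceeds that limit, so A slips over B and the interface friction becomes kinetic: f₁ = μ_k N₁ = 0.34×48.07 = 16.3 N.
By Newton's third law B feels 16.3 N forward from A. With B stationary, the floor's static friction on B balances it: f₂ = 16.3 N (well within μ_s(m_A+m_B)g = 189.3 N).

f ≈ 16.3 N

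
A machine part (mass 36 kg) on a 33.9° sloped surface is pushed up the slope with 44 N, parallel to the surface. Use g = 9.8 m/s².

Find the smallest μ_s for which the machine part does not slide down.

N = m g cos θ = 292.8 N.
Friction must make up the shortfall along the incline: f = m g sin θ − P = 196.8 − 44 = 152.8 N.
At the threshold f = μ_s N, so μ_s,min = 152.8/292.8 = 0.522.

μ_s,min ≈ 0.522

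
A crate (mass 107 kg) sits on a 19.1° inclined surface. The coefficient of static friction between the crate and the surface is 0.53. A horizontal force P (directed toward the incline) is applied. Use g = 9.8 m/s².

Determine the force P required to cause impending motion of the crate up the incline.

At impending motion up the slope, friction acts down-slope at its limit: f = μ_s N.
Perpendicular to the incline: N = m g cos θ + P sin θ.
Along the incline: P cos θ = m g sin θ + μ_s N = m g sin θ + μ_s (m g cos θ + P sin θ).
Solving, P (cos θ − μ_s sin θ) = m g (sin θ + μ_s cos θ), so P = 107×9.8×(sin 19.1° + 0.53 cos 19.1°)/(cos 19.1° − 0.53 sin 19.1°) = 1050×0.828/0.7715 = 1130 N.

P ≈ 1130 N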